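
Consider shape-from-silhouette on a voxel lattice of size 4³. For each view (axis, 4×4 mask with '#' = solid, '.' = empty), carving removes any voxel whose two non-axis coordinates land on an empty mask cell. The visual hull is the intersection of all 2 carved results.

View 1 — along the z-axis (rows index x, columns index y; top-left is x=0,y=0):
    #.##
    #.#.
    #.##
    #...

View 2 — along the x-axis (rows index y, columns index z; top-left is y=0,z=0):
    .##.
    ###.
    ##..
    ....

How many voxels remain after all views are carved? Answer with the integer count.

|visual hull| = 14

start: 4×4×4 = 64 voxels
[1] z-view keeps 9 columns → grid now 36
[2] x-view keeps 7 columns → grid now 14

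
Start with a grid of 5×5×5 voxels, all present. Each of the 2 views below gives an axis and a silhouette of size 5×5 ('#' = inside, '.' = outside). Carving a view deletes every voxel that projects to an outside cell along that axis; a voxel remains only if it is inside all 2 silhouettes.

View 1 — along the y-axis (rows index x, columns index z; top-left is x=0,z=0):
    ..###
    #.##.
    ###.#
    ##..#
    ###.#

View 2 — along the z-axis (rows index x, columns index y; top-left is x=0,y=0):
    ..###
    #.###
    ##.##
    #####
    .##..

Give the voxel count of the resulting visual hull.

remaining voxels: 60

start: 5×5×5 = 125 voxels
  1. axis=1 (XZ plane), |mask|=17  ⇒  voxels=85
  2. axis=2 (XY plane), |mask|=18  ⇒  voxels=60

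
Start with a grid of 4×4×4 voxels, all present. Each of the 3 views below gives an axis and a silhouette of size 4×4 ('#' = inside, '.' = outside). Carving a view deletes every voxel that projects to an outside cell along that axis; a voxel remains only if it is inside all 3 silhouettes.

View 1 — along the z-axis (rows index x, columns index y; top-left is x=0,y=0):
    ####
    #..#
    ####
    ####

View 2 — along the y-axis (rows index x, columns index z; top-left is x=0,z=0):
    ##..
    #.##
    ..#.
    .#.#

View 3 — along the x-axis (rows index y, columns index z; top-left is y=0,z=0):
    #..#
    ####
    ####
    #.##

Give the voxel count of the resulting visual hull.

remaining voxels: 20

before carving: 64 voxels (4×4×4)
  1. axis=2 (XY plane), |mask|=14  ⇒  voxels=56
  2. axis=1 (XZ plane), |mask|=8  ⇒  voxels=26
  3. axis=0 (YZ plane), |mask|=13  ⇒  voxels=20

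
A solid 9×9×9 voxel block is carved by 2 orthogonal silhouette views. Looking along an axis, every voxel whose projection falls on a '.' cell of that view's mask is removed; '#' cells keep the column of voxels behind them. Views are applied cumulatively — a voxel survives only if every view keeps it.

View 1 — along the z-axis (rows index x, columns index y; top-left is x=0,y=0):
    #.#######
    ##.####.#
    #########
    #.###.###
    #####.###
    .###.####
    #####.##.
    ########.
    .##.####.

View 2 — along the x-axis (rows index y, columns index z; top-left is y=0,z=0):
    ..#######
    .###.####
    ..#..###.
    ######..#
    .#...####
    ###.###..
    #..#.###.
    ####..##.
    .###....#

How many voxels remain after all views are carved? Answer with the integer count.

|visual hull| = 379

full grid |V| = 729
[1] z-view keeps 67 columns → grid now 603
[2] x-view keeps 51 columns → grid now 379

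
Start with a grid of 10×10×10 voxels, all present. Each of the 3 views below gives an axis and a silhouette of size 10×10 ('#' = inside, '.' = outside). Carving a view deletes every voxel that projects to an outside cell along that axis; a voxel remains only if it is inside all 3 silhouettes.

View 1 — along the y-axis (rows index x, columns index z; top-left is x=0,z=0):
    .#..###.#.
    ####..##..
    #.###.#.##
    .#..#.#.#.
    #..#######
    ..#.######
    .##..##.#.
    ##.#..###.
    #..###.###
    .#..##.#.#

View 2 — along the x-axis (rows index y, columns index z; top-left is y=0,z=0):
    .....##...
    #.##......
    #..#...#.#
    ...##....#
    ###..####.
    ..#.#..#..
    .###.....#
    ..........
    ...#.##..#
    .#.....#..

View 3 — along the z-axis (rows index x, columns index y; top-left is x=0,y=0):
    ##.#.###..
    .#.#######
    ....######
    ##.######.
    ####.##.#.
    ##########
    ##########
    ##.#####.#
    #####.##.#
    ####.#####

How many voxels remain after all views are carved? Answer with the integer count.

full grid |V| = 1000
step 1: project along y, AND mask (60/100) → |grid| = 600
step 2: project along x, AND mask (32/100) → |grid| = 182
step 3: project along z, AND mask (80/100) → |grid| = 141

voxel count = 141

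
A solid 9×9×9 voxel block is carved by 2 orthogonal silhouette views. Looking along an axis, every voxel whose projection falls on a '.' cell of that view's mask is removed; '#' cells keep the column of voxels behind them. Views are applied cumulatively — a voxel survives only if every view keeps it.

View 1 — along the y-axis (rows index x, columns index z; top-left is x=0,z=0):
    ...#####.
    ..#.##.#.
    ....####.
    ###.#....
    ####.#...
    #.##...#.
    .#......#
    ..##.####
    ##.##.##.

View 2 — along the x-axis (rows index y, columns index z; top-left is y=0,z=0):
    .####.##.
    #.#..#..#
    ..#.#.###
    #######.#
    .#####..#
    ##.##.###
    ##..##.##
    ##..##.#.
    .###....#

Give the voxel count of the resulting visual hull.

voxel count = 223

before carving: 729 voxels (9×9×9)
V1 y: intersect with XZ mask (40 set) -- 360 left
V2 x: intersect with YZ mask (51 set) -- 223 left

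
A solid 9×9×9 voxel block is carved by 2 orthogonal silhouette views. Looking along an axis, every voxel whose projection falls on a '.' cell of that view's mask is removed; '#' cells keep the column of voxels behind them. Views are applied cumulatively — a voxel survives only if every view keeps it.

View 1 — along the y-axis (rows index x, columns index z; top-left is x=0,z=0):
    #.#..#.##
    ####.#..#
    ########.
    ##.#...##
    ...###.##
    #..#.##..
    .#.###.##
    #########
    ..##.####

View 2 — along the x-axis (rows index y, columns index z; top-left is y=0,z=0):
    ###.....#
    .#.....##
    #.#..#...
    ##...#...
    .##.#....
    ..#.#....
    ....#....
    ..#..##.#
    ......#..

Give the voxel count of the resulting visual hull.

before carving: 729 voxels (9×9×9)
[1] y-view keeps 54 columns → grid now 486
[2] x-view keeps 24 columns → grid now 135

|visual hull| = 135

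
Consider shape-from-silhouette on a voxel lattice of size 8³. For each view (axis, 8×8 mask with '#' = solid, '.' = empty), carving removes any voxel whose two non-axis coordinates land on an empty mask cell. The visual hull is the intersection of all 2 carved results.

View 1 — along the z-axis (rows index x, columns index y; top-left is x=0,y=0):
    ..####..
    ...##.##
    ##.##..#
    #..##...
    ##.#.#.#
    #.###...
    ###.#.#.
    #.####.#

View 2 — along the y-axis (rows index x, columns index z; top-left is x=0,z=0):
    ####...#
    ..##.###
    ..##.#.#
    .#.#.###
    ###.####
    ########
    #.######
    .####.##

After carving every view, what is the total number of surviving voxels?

start: 8×8×8 = 512 voxels
  1. axis=2 (XY plane), |mask|=36  ⇒  voxels=288
  2. axis=1 (XZ plane), |mask|=47  ⇒  voxels=213

remaining voxels: 213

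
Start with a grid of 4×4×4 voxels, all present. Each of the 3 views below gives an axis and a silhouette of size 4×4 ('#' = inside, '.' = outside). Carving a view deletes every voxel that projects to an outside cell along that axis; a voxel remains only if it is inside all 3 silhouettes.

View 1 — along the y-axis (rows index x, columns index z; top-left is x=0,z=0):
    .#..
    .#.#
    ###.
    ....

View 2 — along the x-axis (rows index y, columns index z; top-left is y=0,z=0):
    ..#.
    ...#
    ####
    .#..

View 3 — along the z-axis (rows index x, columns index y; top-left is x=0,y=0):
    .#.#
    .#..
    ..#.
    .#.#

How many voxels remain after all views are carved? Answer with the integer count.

start: 4×4×4 = 64 voxels
after view 1 [y-axis, 6 of 16 cells solid] → remaining = 24
after view 2 [x-axis, 7 of 16 cells solid] → remaining = 11
after view 3 [z-axis, 6 of 16 cells solid] → remaining = 5

remaining voxels: 5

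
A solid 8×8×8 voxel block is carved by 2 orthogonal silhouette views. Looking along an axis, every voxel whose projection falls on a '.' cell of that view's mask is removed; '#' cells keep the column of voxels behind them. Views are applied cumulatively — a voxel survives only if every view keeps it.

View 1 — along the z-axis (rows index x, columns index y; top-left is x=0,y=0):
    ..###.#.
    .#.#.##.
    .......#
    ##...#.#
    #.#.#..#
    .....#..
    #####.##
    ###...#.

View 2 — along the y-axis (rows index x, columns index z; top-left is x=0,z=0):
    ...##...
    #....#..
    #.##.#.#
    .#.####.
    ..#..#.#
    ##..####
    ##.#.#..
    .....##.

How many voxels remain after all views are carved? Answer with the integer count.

95 voxels

initial block: 8^3 = 512
  1. axis=2 (XY plane), |mask|=29  ⇒  voxels=232
  2. axis=1 (XZ plane), |mask|=29  ⇒  voxels=95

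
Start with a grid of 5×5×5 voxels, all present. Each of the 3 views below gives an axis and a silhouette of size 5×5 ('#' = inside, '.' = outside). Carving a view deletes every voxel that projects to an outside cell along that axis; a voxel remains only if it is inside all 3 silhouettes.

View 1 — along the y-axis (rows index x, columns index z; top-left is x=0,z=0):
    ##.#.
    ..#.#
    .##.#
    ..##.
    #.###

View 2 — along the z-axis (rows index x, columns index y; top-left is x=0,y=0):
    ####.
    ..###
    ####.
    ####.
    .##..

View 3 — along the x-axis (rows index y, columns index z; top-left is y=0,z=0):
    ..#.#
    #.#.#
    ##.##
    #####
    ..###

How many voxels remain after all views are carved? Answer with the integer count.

voxel count = 32

start: 5×5×5 = 125 voxels
step 1: project along y, AND mask (14/25) → |grid| = 70
step 2: project along z, AND mask (17/25) → |grid| = 46
step 3: project along x, AND mask (17/25) → |grid| = 32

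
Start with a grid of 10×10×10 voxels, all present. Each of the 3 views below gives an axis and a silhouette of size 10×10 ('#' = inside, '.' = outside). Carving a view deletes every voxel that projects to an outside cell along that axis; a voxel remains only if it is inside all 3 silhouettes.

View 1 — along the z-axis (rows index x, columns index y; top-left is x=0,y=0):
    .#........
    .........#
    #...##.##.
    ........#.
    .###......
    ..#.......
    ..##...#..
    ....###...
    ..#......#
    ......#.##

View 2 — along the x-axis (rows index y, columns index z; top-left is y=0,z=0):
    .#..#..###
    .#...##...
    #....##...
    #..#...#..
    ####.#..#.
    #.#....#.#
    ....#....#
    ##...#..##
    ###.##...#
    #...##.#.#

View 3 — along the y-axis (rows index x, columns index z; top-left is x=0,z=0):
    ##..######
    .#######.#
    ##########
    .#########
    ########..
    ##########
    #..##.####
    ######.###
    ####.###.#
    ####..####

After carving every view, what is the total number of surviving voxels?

|visual hull| = 85

before carving: 1000 voxels (10×10×10)
[1] z-view keeps 23 columns → grid now 230
[2] x-view keeps 42 columns → grid now 96
[3] y-view keeps 85 columns → grid now 85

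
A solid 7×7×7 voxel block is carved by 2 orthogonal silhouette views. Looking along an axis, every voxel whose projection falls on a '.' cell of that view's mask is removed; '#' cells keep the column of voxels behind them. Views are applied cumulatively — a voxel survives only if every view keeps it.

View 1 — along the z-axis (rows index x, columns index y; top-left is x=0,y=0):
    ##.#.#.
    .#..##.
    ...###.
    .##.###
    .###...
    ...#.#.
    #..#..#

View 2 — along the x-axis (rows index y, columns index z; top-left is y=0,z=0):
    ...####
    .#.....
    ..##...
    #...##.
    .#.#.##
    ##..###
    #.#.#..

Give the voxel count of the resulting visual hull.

full grid |V| = 343
  1. axis=2 (XY plane), |mask|=23  ⇒  voxels=161
  2. axis=0 (YZ plane), |mask|=22  ⇒  voxels=74

74 voxels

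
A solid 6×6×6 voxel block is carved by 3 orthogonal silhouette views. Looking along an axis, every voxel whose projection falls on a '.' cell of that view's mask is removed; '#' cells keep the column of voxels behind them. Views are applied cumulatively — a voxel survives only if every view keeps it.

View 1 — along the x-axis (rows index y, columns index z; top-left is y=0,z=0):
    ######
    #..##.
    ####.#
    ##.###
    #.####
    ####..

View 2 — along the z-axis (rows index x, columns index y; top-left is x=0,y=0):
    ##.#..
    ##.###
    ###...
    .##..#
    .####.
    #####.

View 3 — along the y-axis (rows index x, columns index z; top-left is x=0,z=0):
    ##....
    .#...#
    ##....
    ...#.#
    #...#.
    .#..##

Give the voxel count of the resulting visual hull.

before carving: 216 voxels (6×6×6)
[1] x-view keeps 28 columns → grid now 168
[2] z-view keeps 23 columns → grid now 105
[3] y-view keeps 13 columns → grid now 38

voxel count = 38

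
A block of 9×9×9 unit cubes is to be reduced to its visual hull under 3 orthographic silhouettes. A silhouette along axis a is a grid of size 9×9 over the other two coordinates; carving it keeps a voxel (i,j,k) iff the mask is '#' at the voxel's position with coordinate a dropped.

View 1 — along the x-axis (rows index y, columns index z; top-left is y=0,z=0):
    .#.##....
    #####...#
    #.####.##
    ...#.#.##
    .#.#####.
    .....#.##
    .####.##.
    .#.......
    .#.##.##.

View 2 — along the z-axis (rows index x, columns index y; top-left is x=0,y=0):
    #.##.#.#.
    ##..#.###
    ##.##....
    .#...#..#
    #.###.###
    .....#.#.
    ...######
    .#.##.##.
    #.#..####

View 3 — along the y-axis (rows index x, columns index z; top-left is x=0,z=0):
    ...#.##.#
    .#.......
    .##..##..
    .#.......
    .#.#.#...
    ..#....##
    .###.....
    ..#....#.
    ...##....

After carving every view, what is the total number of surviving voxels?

remaining voxels: 62

start: 9×9×9 = 729 voxels
step 1: project along x, AND mask (41/81) → |grid| = 369
step 2: project along z, AND mask (44/81) → |grid| = 187
step 3: project along y, AND mask (23/81) → |grid| = 62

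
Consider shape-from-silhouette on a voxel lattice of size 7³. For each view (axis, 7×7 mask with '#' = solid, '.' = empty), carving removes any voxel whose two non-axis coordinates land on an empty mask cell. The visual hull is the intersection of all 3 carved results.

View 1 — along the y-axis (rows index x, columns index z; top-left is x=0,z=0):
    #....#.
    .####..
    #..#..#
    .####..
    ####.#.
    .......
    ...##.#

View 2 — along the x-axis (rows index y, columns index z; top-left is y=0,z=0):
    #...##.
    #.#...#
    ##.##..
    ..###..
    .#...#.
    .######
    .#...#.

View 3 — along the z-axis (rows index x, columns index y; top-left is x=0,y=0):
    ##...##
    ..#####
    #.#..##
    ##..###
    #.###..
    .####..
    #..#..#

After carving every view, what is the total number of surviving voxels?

start: 7×7×7 = 343 voxels
[1] y-view keeps 21 columns → grid now 147
[2] x-view keeps 23 columns → grid now 69
[3] z-view keeps 29 columns → grid now 42

remaining voxels: 42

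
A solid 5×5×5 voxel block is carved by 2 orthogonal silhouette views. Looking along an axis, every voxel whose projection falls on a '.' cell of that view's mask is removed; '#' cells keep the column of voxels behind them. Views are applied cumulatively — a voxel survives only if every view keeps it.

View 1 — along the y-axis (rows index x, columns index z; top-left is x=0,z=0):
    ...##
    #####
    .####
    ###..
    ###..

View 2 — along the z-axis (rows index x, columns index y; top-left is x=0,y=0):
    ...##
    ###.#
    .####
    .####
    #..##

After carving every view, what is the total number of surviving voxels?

voxel count = 61

full grid |V| = 125
carve view 1 (along y, XZ-mask fill 17/25): 85 voxels remain
carve view 2 (along z, XY-mask fill 17/25): 61 voxels remain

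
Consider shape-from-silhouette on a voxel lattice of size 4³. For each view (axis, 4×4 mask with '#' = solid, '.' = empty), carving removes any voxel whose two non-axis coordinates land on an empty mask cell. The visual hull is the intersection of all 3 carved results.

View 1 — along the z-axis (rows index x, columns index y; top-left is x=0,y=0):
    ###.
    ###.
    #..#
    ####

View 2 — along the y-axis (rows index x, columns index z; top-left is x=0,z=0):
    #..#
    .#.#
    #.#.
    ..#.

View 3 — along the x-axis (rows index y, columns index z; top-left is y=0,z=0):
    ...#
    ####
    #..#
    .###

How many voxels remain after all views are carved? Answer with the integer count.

initial block: 4^3 = 64
after view 1 [z-axis, 12 of 16 cells solid] → remaining = 48
after view 2 [y-axis, 7 of 16 cells solid] → remaining = 20
after view 3 [x-axis, 10 of 16 cells solid] → remaining = 12

voxel count = 12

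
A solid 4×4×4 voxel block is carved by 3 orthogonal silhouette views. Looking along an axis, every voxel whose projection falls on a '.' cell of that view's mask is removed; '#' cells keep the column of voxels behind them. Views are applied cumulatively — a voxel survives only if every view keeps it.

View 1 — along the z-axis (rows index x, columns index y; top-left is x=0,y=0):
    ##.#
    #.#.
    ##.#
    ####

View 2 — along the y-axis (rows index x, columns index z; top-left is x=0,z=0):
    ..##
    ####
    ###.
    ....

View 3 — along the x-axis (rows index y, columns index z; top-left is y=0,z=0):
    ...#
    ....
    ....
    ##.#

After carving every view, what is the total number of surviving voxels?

initial block: 4^3 = 64
V1 z: intersect with XY mask (12 set) -- 48 left
V2 y: intersect with XZ mask (9 set) -- 23 left
V3 x: intersect with YZ mask (4 set) -- 5 left

5 voxels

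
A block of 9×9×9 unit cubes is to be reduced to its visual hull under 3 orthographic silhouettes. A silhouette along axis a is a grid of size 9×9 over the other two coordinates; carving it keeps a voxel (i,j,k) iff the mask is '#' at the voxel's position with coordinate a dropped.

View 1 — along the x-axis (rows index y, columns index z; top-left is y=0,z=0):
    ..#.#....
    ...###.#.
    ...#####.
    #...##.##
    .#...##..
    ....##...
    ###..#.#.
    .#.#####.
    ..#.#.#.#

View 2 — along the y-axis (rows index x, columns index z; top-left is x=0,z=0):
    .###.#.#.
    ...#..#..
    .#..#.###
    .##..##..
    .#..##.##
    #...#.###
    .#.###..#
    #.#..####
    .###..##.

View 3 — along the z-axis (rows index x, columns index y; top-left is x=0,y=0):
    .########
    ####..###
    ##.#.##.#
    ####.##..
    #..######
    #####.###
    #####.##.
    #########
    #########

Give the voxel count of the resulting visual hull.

initial block: 9^3 = 729
step 1: project along x, AND mask (36/81) → |grid| = 324
step 2: project along y, AND mask (42/81) → |grid| = 173
step 3: project along z, AND mask (67/81) → |grid| = 143

|visual hull| = 143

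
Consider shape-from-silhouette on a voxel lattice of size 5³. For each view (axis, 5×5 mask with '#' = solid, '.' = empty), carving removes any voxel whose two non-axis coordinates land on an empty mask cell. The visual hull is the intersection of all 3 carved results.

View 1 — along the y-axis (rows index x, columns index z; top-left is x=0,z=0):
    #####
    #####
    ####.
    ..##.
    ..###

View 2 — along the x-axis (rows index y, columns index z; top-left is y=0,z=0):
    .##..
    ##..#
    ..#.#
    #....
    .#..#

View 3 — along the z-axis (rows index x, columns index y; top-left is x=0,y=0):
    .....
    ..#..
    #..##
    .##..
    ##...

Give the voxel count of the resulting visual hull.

voxel count = 9

start: 5×5×5 = 125 voxels
  1. axis=1 (XZ plane), |mask|=19  ⇒  voxels=95
  2. axis=0 (YZ plane), |mask|=10  ⇒  voxels=34
  3. axis=2 (XY plane), |mask|=8  ⇒  voxels=9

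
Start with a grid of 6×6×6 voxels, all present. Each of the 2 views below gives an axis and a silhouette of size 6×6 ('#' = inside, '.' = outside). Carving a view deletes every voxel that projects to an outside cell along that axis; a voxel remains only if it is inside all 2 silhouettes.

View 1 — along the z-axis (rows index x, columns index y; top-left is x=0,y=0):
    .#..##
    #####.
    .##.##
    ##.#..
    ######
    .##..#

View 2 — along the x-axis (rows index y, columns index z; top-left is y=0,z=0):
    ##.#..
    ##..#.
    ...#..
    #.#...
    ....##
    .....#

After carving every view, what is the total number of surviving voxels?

voxel count = 49

before carving: 216 voxels (6×6×6)
after view 1 [z-axis, 24 of 36 cells solid] → remaining = 144
after view 2 [x-axis, 12 of 36 cells solid] → remaining = 49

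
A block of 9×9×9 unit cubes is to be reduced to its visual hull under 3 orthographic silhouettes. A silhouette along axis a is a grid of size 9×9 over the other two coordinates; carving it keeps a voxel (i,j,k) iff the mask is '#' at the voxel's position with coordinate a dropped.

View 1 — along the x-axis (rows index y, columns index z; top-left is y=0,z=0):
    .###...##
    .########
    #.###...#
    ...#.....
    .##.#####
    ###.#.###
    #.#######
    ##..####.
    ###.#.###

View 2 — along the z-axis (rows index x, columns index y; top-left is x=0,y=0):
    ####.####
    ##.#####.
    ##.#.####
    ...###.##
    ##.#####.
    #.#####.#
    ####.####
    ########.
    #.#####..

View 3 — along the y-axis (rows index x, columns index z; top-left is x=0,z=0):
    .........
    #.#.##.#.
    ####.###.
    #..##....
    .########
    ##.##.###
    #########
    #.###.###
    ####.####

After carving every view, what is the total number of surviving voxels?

remaining voxels: 248

full grid |V| = 729
V1 x: intersect with YZ mask (54 set) -- 486 left
V2 z: intersect with XY mask (63 set) -- 368 left
V3 y: intersect with XZ mask (54 set) -- 248 left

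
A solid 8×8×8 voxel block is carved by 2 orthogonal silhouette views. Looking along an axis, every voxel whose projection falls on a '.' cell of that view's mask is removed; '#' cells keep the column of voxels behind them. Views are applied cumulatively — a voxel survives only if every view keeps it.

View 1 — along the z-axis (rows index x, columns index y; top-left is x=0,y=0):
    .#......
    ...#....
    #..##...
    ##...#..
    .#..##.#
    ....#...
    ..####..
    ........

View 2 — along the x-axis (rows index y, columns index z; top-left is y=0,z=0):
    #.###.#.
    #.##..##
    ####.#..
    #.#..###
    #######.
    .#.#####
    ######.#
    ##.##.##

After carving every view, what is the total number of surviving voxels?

initial block: 8^3 = 512
after view 1 [z-axis, 17 of 64 cells solid] → remaining = 136
after view 2 [x-axis, 46 of 64 cells solid] → remaining = 97

voxel count = 97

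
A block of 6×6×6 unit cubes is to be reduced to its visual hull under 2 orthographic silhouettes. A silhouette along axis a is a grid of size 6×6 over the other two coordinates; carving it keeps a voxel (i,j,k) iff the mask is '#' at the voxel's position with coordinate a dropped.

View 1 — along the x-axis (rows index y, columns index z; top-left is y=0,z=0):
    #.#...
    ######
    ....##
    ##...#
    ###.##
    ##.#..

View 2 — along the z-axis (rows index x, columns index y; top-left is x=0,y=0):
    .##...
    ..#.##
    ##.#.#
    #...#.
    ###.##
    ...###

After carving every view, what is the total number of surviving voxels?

start: 6×6×6 = 216 voxels
carve view 1 (along x, YZ-mask fill 21/36): 126 voxels remain
carve view 2 (along z, XY-mask fill 19/36): 68 voxels remain

voxel count = 68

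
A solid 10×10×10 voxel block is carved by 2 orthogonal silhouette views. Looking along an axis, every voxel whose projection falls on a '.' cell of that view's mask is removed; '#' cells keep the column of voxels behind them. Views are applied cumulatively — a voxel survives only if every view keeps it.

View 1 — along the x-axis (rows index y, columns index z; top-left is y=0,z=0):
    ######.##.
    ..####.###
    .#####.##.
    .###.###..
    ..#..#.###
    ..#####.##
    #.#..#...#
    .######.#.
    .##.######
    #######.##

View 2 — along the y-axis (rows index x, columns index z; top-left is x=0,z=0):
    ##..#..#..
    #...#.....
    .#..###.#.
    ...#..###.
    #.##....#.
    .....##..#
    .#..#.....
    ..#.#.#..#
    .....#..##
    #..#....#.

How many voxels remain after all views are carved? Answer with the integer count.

full grid |V| = 1000
[1] x-view keeps 68 columns → grid now 680
[2] y-view keeps 34 columns → grid now 226

voxel count = 226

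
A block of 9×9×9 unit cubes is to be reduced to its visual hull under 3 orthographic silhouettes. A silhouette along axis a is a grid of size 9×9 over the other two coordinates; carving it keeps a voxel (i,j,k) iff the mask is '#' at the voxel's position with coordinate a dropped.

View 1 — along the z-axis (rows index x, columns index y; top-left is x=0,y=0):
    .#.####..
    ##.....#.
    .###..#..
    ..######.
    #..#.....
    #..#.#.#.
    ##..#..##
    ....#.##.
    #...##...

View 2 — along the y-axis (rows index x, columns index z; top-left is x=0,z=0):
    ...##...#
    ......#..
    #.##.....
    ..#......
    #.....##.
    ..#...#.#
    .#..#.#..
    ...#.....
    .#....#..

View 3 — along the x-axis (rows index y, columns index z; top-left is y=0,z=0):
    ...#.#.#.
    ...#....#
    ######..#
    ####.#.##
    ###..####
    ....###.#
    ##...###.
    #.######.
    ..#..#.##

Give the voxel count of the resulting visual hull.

remaining voxels: 37

full grid |V| = 729
step 1: project along z, AND mask (35/81) → |grid| = 315
step 2: project along y, AND mask (20/81) → |grid| = 78
step 3: project along x, AND mask (46/81) → |grid| = 37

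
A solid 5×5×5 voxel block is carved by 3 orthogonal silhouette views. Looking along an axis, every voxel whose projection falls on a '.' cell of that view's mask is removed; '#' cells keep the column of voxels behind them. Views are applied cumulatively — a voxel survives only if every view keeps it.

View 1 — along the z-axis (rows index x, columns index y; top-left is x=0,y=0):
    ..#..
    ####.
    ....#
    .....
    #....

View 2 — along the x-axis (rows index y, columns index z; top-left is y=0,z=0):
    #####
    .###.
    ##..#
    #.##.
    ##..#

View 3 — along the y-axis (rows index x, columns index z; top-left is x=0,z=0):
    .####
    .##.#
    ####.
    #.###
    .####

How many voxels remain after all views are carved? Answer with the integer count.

remaining voxels: 16

before carving: 125 voxels (5×5×5)
V1 z: intersect with XY mask (7 set) -- 35 left
V2 x: intersect with YZ mask (17 set) -- 25 left
V3 y: intersect with XZ mask (19 set) -- 16 left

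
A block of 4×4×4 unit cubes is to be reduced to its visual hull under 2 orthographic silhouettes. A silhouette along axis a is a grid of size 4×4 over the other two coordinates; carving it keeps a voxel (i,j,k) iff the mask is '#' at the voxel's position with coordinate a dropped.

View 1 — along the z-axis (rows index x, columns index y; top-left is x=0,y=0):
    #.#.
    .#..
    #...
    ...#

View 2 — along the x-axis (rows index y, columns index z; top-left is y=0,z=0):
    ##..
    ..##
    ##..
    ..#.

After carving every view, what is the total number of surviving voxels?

voxel count = 9

initial block: 4^3 = 64
step 1: project along z, AND mask (5/16) → |grid| = 20
step 2: project along x, AND mask (7/16) → |grid| = 9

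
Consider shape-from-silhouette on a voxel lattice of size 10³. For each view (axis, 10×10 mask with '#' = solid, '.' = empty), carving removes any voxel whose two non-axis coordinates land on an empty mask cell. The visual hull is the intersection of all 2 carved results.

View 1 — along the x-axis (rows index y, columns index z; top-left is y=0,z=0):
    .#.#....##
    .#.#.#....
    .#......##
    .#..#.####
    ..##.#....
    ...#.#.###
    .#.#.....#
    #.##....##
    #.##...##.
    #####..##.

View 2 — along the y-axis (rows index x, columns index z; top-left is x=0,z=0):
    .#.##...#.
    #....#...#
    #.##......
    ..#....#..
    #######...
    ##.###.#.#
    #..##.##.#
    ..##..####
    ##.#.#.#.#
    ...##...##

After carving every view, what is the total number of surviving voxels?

before carving: 1000 voxels (10×10×10)
[1] x-view keeps 44 columns → grid now 440
[2] y-view keeps 48 columns → grid now 224

voxel count = 224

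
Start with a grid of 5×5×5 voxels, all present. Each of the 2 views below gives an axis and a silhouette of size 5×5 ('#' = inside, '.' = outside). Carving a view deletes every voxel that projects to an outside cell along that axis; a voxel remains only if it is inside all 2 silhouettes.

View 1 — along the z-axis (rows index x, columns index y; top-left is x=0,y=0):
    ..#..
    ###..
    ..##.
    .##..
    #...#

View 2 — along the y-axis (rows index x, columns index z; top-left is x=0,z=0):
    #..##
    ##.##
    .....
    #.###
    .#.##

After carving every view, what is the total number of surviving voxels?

|visual hull| = 29

initial block: 5^3 = 125
  1. axis=2 (XY plane), |mask|=10  ⇒  voxels=50
  2. axis=1 (XZ plane), |mask|=14  ⇒  voxels=29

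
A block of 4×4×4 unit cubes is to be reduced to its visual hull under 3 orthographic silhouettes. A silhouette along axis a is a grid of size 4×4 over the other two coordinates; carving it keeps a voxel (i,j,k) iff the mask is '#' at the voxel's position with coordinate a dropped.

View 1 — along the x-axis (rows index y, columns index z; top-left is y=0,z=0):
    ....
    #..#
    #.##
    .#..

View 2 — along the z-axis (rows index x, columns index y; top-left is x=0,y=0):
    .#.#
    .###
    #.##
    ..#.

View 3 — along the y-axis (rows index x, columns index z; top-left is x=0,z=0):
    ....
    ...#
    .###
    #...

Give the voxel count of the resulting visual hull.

start: 4×4×4 = 64 voxels
carve view 1 (along x, YZ-mask fill 6/16): 24 voxels remain
carve view 2 (along z, XY-mask fill 9/16): 16 voxels remain
carve view 3 (along y, XZ-mask fill 5/16): 6 voxels remain

|visual hull| = 6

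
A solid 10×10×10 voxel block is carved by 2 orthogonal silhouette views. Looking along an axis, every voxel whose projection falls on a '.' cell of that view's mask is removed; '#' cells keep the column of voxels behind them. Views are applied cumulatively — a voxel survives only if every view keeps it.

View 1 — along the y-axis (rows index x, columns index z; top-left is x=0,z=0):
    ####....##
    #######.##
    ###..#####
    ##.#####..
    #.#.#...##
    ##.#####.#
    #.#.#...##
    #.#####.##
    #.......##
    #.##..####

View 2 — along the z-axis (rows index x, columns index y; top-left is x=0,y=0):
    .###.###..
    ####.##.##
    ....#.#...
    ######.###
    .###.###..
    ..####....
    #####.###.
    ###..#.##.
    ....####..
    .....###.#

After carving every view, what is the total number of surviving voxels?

full grid |V| = 1000
  1. axis=1 (XZ plane), |mask|=66  ⇒  voxels=660
  2. axis=2 (XY plane), |mask|=57  ⇒  voxels=377

voxel count = 377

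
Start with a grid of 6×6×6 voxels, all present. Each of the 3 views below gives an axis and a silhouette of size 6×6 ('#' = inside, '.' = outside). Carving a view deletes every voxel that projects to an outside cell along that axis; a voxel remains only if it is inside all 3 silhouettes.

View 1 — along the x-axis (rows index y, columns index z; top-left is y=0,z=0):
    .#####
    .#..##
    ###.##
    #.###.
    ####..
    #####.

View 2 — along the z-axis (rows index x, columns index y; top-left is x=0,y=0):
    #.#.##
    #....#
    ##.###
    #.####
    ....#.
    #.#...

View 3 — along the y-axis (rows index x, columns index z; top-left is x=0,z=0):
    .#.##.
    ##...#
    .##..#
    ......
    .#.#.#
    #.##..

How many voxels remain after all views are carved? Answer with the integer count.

initial block: 6^3 = 216
V1 x: intersect with YZ mask (26 set) -- 156 left
V2 z: intersect with XY mask (19 set) -- 87 left
V3 y: intersect with XZ mask (15 set) -- 30 left

remaining voxels: 30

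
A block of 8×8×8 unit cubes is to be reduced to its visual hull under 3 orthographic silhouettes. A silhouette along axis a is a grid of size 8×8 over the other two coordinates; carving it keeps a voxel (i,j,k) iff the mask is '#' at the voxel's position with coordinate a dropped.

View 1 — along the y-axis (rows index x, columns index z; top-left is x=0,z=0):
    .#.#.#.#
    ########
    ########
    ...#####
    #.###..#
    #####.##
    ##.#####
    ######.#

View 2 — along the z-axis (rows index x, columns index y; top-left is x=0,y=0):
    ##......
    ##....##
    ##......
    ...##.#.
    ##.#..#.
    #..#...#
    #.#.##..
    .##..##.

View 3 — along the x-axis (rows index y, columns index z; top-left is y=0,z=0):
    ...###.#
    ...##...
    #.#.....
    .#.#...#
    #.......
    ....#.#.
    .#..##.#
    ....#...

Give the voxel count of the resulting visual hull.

59 voxels

full grid |V| = 512
  1. axis=1 (XZ plane), |mask|=51  ⇒  voxels=408
  2. axis=2 (XY plane), |mask|=26  ⇒  voxels=168
  3. axis=0 (YZ plane), |mask|=19  ⇒  voxels=59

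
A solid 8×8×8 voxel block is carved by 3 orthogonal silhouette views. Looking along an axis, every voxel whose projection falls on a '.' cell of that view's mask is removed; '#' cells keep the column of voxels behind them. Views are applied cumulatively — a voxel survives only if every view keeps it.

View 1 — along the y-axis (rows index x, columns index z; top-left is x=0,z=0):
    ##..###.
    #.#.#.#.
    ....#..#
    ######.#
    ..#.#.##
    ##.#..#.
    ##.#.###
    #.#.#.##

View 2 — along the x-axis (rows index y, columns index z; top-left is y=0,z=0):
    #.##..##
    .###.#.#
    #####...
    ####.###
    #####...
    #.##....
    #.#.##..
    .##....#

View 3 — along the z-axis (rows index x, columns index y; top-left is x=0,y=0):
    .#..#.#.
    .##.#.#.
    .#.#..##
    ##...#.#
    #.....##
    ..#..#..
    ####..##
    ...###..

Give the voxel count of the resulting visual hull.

voxel count = 79

full grid |V| = 512
after view 1 [y-axis, 37 of 64 cells solid] → remaining = 296
after view 2 [x-axis, 37 of 64 cells solid] → remaining = 165
after view 3 [z-axis, 29 of 64 cells solid] → remaining = 79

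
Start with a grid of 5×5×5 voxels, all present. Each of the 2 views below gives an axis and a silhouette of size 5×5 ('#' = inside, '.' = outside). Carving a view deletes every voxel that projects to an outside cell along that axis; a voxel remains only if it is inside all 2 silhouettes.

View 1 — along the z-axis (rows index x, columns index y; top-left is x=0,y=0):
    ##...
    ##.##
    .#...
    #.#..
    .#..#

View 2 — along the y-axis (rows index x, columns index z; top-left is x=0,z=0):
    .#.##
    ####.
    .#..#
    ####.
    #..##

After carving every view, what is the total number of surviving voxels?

before carving: 125 voxels (5×5×5)
V1 z: intersect with XY mask (11 set) -- 55 left
V2 y: intersect with XZ mask (16 set) -- 38 left

voxel count = 38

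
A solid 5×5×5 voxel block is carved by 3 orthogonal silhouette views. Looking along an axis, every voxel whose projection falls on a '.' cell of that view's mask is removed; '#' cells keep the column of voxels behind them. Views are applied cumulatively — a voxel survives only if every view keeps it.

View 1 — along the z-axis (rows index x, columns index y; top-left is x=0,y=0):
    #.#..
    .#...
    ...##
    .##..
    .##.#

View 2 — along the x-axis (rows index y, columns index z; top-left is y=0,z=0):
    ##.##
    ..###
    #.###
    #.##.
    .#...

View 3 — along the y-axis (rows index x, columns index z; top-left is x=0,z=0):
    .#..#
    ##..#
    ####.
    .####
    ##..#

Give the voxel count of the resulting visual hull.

18 voxels

start: 5×5×5 = 125 voxels
V1 z: intersect with XY mask (10 set) -- 50 left
V2 x: intersect with YZ mask (15 set) -- 30 left
V3 y: intersect with XZ mask (16 set) -- 18 left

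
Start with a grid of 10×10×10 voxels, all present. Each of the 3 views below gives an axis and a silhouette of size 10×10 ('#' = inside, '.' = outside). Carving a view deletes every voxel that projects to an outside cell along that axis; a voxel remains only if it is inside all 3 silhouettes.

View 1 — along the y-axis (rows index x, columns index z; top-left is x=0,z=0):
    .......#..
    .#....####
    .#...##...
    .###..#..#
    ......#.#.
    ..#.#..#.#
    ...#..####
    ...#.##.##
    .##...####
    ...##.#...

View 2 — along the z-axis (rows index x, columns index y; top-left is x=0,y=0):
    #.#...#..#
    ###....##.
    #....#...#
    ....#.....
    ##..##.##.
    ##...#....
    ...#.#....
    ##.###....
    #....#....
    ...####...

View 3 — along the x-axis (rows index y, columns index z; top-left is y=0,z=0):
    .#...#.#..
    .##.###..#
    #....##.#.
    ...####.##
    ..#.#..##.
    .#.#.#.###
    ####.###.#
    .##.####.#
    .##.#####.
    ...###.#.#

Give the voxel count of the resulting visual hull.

initial block: 10^3 = 1000
[1] y-view keeps 39 columns → grid now 390
[2] z-view keeps 35 columns → grid now 126
[3] x-view keeps 56 columns → grid now 71

remaining voxels: 71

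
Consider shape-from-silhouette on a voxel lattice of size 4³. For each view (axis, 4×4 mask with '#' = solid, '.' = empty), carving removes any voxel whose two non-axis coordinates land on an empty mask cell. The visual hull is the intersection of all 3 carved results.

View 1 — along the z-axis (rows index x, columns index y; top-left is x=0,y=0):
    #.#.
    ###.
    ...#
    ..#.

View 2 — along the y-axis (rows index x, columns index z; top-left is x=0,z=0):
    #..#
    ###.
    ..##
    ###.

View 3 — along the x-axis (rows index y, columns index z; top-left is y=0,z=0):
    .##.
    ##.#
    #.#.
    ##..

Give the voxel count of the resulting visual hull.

before carving: 64 voxels (4×4×4)
after view 1 [z-axis, 7 of 16 cells solid] → remaining = 28
after view 2 [y-axis, 10 of 16 cells solid] → remaining = 18
after view 3 [x-axis, 9 of 16 cells solid] → remaining = 9

|visual hull| = 9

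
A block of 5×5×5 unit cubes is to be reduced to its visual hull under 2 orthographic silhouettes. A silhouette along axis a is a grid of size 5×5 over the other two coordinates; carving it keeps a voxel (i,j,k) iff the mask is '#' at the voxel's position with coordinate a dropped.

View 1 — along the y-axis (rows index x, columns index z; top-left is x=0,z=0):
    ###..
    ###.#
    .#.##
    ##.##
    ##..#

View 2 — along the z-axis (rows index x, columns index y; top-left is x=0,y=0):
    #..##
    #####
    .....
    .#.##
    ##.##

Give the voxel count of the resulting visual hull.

53 voxels

start: 5×5×5 = 125 voxels
V1 y: intersect with XZ mask (17 set) -- 85 left
V2 z: intersect with XY mask (15 set) -- 53 left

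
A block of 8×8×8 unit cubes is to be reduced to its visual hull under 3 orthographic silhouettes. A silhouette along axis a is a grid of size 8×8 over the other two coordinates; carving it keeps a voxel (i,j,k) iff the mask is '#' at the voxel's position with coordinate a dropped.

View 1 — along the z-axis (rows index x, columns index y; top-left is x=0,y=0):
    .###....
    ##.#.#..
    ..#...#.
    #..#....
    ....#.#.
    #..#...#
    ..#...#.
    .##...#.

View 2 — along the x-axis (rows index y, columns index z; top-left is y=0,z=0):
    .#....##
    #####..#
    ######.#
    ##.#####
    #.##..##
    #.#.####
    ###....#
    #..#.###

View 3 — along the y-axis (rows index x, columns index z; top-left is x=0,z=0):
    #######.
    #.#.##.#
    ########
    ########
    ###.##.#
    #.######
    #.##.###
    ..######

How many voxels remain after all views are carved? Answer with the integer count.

initial block: 8^3 = 512
  1. axis=2 (XY plane), |mask|=21  ⇒  voxels=168
  2. axis=0 (YZ plane), |mask|=43  ⇒  voxels=115
  3. axis=1 (XZ plane), |mask|=53  ⇒  voxels=91

|visual hull| = 91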